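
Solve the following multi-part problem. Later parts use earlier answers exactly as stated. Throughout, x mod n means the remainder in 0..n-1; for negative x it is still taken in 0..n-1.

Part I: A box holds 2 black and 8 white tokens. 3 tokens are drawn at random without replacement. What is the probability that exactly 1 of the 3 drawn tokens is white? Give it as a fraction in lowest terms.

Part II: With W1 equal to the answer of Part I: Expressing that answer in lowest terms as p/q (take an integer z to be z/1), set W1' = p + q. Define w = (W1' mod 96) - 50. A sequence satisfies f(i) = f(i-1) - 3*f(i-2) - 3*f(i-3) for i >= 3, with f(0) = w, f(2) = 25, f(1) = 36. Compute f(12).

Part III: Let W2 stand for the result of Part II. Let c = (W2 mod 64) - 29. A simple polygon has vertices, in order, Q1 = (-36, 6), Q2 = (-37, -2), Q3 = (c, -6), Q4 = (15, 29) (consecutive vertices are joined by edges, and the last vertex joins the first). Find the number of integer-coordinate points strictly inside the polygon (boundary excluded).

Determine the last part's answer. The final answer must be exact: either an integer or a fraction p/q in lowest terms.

Part I: total draws C(10,3) = 120; favorable C(8,1)*C(2,2) = 8; P = 1/15; answer 1/15
Part II: W1 = 1/15; threaded value p + q = 16; w = -34; f(3) = 1*(25) - 3*(36) - 3*(-34) = 19; iterating: f(3)=19, f(4)=-164, f(5)=-296, f(6)=139, f(7)=1519, f(8)=1990, f(9)=-2984, f(10)=-13511, f(11)=-10529, f(12)=38956; answer 38956
Part III: W2 = 38956; c = 15; cross terms: (-36*-2 - -37*6)=294, (-37*-6 - 15*-2)=252, (15*29 - 15*-6)=525, (15*6 - -36*29)=1134; twice the area = |2205| = 2205; area = 2205/2; boundary points = 1 + 4 + 35 + 1 = 41; strictly interior points = area - boundary/2 + 1 = 1083; answer 1083

1083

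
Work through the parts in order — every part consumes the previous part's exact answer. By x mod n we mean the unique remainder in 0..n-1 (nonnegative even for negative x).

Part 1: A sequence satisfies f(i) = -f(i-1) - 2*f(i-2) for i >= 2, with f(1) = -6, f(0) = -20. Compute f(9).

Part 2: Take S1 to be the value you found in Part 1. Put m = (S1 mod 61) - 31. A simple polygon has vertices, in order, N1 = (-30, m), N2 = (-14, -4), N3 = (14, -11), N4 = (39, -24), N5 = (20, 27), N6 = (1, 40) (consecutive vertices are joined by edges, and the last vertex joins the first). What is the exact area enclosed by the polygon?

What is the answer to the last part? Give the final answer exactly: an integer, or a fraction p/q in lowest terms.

Part 1: f(2) = -1*(-6) - 2*(-20) = 46; iterating: f(2)=46, f(3)=-34, f(4)=-58, f(5)=126, f(6)=-10, f(7)=-242, f(8)=262, f(9)=222; answer 222
Part 2: S1 = 222; m = 8; cross terms: (-30*-4 - -14*8)=232, (-14*-11 - 14*-4)=210, (14*-24 - 39*-11)=93, (39*27 - 20*-24)=1533, (20*40 - 1*27)=773, (1*8 - -30*40)=1208; twice the area = |4049| = 4049; area = 4049/2; answer 4049/2

4049/2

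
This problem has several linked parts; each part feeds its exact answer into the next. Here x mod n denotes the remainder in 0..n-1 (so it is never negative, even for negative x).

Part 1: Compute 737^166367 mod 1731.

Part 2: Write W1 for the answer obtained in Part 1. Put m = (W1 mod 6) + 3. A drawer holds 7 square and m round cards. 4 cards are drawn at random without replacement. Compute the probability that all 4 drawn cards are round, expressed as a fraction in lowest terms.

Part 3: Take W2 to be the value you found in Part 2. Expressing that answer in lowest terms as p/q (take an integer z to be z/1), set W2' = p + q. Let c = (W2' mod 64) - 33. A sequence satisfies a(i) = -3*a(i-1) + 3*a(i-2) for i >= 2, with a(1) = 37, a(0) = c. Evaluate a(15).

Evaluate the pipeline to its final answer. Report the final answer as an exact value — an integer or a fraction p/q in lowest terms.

Part 1: squarings mod 1731: 737^1=737, 737^2=1366, 737^4=1669, 737^8=382, 737^16=520, 737^32=364, 737^64=940, 737^128=790, 737^256=940, 737^512=790, 737^1024=940, 737^2048=790, 737^4096=940, 737^8192=790, 737^16384=940, 737^32768=790, 737^65536=940, 737^131072=790; 737^166367 = 737^1 * 737^2 * 737^4 * 737^8 * 737^16 * 737^64 * 737^128 * 737^256 * 737^2048 * 737^32768 * 737^131072 = 119 (mod 1731); answer 119
Part 2: W1 = 119; m = 8; total draws C(15,4) = 1365; favorable C(8,4) = 70; P = 2/39; answer 2/39
Part 3: W2 = 2/39; threaded value p + q = 41; c = 8; a(2) = -3*(37) + 3*(8) = -87; iterating: a(2)=-87, a(3)=372, a(4)=-1377, a(5)=5247, a(6)=-19872, a(7)=75357, a(8)=-285687, a(9)=1083132, a(10)=-4106457, a(11)=15568767, a(12)=-59025672, a(13)=223783317, a(14)=-848426967, a(15)=3216630852; answer 3216630852

3216630852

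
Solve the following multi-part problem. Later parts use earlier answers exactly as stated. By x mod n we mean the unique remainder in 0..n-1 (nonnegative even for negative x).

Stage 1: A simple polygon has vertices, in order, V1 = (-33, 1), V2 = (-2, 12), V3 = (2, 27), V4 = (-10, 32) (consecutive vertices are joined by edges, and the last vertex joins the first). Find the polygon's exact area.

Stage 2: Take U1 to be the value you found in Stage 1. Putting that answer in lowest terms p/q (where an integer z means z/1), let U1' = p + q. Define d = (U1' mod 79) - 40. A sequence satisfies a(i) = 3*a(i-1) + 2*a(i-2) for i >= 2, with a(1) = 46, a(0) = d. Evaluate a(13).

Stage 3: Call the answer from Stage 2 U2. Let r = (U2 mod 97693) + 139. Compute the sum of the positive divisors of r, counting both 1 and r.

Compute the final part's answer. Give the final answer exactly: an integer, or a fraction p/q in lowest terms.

137592

Stage 1: cross terms: (-33*12 - -2*1)=-394, (-2*27 - 2*12)=-78, (2*32 - -10*27)=334, (-10*1 - -33*32)=1046; twice the area = |908| = 908; area = 454; answer 454
Stage 2: U1 = 454; threaded value p + q = 455; d = 20; a(2) = 3*(46) + 2*(20) = 178; iterating: a(2)=178, a(3)=626, a(4)=2234, a(5)=7954, a(6)=28330, a(7)=100898, a(8)=359354, a(9)=1279858, a(10)=4558282, a(11)=16234562, a(12)=57820250, a(13)=205929874; answer 205929874
Stage 3: U2 = 205929874; r = 90862; 90862 = 2 * 181 * 251; sigma = (1 + 2) * (1 + 181) * (1 + 251) = 3 * 182 * 252 = 137592; answer 137592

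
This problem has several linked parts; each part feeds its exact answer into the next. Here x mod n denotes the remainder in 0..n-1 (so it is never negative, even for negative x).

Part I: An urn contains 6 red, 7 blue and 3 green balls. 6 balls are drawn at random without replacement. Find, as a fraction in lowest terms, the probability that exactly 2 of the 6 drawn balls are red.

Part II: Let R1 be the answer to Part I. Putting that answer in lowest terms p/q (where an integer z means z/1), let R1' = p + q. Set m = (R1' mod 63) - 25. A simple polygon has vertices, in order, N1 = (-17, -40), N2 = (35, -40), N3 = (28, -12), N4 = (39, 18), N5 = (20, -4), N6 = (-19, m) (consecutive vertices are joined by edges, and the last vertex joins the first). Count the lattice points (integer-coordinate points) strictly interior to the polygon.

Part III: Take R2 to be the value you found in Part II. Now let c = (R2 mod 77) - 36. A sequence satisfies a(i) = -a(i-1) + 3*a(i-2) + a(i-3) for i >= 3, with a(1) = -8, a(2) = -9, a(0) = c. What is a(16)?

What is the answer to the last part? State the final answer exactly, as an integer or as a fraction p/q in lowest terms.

Part I: total draws C(16,6) = 8008; favorable C(6,2)*C(10,4) = 3150; P = 225/572; answer 225/572
Part II: R1 = 225/572; threaded value p + q = 797; m = 16; cross terms: (-17*-40 - 35*-40)=2080, (35*-12 - 28*-40)=700, (28*18 - 39*-12)=972, (39*-4 - 20*18)=-516, (20*16 - -19*-4)=244, (-19*-40 - -17*16)=1032; twice the area = |4512| = 4512; area = 2256; boundary points = 52 + 7 + 1 + 1 + 1 + 2 = 64; strictly interior points = area - boundary/2 + 1 = 2225; answer 2225
Part III: R2 = 2225; c = 33; a(3) = -1*(-9) + 3*(-8) + 1*(33) = 18; iterating: a(3)=18, a(4)=-53, a(5)=98, a(6)=-239, a(7)=480, a(8)=-1099, a(9)=2300, a(10)=-5117, a(11)=10918, a(12)=-23969, a(13)=51606, a(14)=-112595, a(15)=243444, a(16)=-529623; answer -529623

-529623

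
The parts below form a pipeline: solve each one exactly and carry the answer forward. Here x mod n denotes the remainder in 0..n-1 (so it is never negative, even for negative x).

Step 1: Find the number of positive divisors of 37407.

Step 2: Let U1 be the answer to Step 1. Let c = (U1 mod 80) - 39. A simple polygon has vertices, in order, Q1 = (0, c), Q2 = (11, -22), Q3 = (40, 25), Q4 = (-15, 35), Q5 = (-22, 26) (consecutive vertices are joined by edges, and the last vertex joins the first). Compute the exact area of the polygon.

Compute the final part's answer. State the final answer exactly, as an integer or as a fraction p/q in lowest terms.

4333/2

Step 1: 37407 = 3 * 37 * 337; number of divisors = (1+1) * (1+1) * (1+1) = 8; answer 8
Step 2: U1 = 8; c = -31; cross terms: (0*-22 - 11*-31)=341, (11*25 - 40*-22)=1155, (40*35 - -15*25)=1775, (-15*26 - -22*35)=380, (-22*-31 - 0*26)=682; twice the area = |4333| = 4333; area = 4333/2; answer 4333/2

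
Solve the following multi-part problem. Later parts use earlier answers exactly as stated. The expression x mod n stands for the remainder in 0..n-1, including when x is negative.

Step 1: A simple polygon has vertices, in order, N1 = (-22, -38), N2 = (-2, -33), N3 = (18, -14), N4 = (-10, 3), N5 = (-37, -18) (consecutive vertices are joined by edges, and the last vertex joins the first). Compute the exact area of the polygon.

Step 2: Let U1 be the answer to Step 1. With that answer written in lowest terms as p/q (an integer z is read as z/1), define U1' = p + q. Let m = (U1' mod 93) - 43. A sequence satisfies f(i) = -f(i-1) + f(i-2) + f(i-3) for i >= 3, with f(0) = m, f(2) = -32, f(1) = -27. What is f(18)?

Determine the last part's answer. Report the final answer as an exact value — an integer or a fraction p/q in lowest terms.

Step 1: cross terms: (-22*-33 - -2*-38)=650, (-2*-14 - 18*-33)=622, (18*3 - -10*-14)=-86, (-10*-18 - -37*3)=291, (-37*-38 - -22*-18)=1010; twice the area = |2487| = 2487; area = 2487/2; answer 2487/2
Step 2: U1 = 2487/2; threaded value p + q = 2489; m = 28; f(3) = -1*(-32) + 1*(-27) + 1*(28) = 33; iterating: f(3)=33, f(4)=-92, f(5)=93, f(6)=-152, f(7)=153, f(8)=-212, f(9)=213, f(10)=-272, f(11)=273, f(12)=-332, f(13)=333, f(14)=-392, f(15)=393, f(16)=-452, f(17)=453, f(18)=-512; answer -512

-512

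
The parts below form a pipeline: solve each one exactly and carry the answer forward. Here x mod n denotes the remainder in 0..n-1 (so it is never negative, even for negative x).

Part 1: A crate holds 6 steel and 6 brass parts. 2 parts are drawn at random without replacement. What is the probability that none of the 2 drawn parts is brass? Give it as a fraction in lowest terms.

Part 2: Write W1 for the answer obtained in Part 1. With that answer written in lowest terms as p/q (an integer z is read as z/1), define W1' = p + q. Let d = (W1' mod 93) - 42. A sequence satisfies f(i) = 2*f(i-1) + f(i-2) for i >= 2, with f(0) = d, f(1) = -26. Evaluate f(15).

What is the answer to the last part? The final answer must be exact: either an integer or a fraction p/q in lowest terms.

-6282380

Part 1: total draws C(12,2) = 66; favorable C(6,2) = 15; P = 5/22; answer 5/22
Part 2: W1 = 5/22; threaded value p + q = 27; d = -15; f(2) = 2*(-26) + 1*(-15) = -67; iterating: f(2)=-67, f(3)=-160, f(4)=-387, f(5)=-934, f(6)=-2255, f(7)=-5444, f(8)=-13143, f(9)=-31730, f(10)=-76603, f(11)=-184936, f(12)=-446475, f(13)=-1077886, f(14)=-2602247, f(15)=-6282380; answer -6282380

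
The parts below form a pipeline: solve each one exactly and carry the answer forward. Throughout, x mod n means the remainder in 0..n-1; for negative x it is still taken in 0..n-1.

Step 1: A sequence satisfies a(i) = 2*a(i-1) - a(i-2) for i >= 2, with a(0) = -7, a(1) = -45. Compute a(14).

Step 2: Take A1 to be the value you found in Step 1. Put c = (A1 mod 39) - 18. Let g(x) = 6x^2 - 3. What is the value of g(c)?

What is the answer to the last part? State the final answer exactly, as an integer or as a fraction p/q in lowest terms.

Step 1: a(2) = 2*(-45) - 1*(-7) = -83; iterating: a(2)=-83, a(3)=-121, a(4)=-159, a(5)=-197, a(6)=-235, a(7)=-273, a(8)=-311, a(9)=-349, a(10)=-387, a(11)=-425, a(12)=-463, a(13)=-501, a(14)=-539; answer -539
Step 2: A1 = -539; c = -11; 6*(-11)^2 - 3 = (726) + (-3) = 723; answer 723

723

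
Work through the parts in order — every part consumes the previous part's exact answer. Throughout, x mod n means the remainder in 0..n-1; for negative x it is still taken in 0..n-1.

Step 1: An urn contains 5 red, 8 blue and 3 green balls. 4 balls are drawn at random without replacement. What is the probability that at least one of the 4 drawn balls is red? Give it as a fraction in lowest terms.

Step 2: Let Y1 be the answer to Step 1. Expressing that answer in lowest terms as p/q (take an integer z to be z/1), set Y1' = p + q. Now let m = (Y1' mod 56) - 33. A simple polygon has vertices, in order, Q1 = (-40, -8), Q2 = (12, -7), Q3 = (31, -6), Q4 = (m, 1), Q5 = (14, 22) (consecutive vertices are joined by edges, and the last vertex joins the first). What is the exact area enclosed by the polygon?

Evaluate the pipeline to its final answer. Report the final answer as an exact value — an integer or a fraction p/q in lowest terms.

Step 1: total draws C(16,4) = 1820; complement C(11,4) = 330; favorable 1820 - 330 = 1490; P = 149/182; answer 149/182
Step 2: Y1 = 149/182; threaded value p + q = 331; m = 18; cross terms: (-40*-7 - 12*-8)=376, (12*-6 - 31*-7)=145, (31*1 - 18*-6)=139, (18*22 - 14*1)=382, (14*-8 - -40*22)=768; twice the area = |1810| = 1810; area = 905; answer 905

905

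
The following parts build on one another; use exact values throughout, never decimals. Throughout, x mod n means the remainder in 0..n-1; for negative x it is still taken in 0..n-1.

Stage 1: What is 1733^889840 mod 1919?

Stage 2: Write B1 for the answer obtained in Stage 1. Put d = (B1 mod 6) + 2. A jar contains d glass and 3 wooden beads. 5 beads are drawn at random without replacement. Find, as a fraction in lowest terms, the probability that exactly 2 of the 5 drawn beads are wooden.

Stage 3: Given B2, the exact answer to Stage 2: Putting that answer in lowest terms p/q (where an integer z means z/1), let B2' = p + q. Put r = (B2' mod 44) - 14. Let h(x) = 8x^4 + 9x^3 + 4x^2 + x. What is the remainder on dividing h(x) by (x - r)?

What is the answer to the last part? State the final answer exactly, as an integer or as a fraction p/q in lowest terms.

Stage 1: squarings mod 1919: 1733^1=1733, 1733^2=54, 1733^4=997, 1733^8=1886, 1733^16=1089, 1733^32=1898, 1733^64=441, 1733^128=662, 1733^256=712, 1733^512=328, 1733^1024=120, 1733^2048=967, 1733^4096=536, 1733^8192=1365, 1733^16384=1795, 1733^32768=24, 1733^65536=576, 1733^131072=1708, 1733^262144=384, 1733^524288=1612; 1733^889840 = 1733^16 * 1733^32 * 1733^64 * 1733^128 * 1733^256 * 1733^512 * 1733^4096 * 1733^32768 * 1733^65536 * 1733^262144 * 1733^524288 = 289 (mod 1919); answer 289
Stage 2: B1 = 289; d = 3; total draws C(6,5) = 6; favorable C(3,2)*C(3,3) = 3; P = 1/2; answer 1/2
Stage 3: B2 = 1/2; threaded value p + q = 3; r = -11; remainder = value at the root: 8*(-11)^4 + 9*(-11)^3 + 4*(-11)^2 + 1*(-11)^1 = (117128) + (-11979) + (484) + (-11) = 105622; answer 105622

105622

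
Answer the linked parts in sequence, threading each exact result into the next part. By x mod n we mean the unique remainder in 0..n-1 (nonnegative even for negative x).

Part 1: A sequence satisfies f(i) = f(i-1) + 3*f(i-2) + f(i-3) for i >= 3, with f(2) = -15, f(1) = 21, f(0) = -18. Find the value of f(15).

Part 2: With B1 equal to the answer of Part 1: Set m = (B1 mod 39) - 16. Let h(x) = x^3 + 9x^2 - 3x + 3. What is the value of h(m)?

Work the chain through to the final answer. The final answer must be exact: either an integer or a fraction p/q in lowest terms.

Part 1: f(3) = 1*(-15) + 3*(21) + 1*(-18) = 30; iterating: f(3)=30, f(4)=6, f(5)=81, f(6)=129, f(7)=378, f(8)=846, f(9)=2109, f(10)=5025, f(11)=12198, f(12)=29382, f(13)=71001, f(14)=171345, f(15)=413730; answer 413730
Part 2: B1 = 413730; m = 2; 1*(2)^3 + 9*(2)^2 - 3*(2)^1 + 3 = (8) + (36) + (-6) + (3) = 41; answer 41

41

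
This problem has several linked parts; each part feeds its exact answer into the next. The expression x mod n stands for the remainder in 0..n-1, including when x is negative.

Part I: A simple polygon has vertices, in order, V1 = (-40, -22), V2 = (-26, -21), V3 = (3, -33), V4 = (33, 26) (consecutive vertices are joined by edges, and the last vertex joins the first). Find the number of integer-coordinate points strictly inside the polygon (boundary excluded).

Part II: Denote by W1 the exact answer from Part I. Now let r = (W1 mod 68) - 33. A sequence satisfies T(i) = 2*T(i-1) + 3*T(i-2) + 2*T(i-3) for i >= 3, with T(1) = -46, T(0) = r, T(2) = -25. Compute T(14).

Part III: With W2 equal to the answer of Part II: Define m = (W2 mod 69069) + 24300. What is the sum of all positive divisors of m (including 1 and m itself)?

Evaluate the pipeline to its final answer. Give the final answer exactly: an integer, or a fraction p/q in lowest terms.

Part I: cross terms: (-40*-21 - -26*-22)=268, (-26*-33 - 3*-21)=921, (3*26 - 33*-33)=1167, (33*-22 - -40*26)=314; twice the area = |2670| = 2670; area = 1335; boundary points = 1 + 1 + 1 + 1 = 4; strictly interior points = area - boundary/2 + 1 = 1334; answer 1334
Part II: W1 = 1334; r = 9; T(3) = 2*(-25) + 3*(-46) + 2*(9) = -170; iterating: T(3)=-170, T(4)=-507, T(5)=-1574, T(6)=-5009, T(7)=-15754, T(8)=-49683, T(9)=-156646, T(10)=-493849, T(11)=-1557002, T(12)=-4908843, T(13)=-15476390, T(14)=-48793313; answer -48793313
Part III: W2 = -48793313; m = 62770; 62770 = 2 * 5 * 6277; sigma = (1 + 2) * (1 + 5) * (1 + 6277) = 3 * 6 * 6278 = 113004; answer 113004

113004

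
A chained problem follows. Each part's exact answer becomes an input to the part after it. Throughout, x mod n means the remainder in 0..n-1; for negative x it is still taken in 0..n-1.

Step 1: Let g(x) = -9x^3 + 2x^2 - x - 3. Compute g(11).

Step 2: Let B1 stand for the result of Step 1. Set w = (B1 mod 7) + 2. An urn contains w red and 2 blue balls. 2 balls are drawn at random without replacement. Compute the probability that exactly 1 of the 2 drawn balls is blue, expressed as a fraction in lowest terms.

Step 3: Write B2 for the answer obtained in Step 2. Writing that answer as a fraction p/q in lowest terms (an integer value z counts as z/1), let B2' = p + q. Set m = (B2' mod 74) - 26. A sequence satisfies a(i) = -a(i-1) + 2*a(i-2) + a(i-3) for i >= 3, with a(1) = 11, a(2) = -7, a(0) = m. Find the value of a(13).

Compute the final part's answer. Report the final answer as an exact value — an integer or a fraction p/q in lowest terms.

7278

Step 1: -9*(11)^3 + 2*(11)^2 - 1*(11)^1 - 3 = (-11979) + (242) + (-11) + (-3) = -11751; answer -11751
Step 2: B1 = -11751; w = 4; total draws C(6,2) = 15; favorable C(2,1)*C(4,1) = 8; P = 8/15; answer 8/15
Step 3: B2 = 8/15; threaded value p + q = 23; m = -3; a(3) = -1*(-7) + 2*(11) + 1*(-3) = 26; iterating: a(3)=26, a(4)=-29, a(5)=74, a(6)=-106, a(7)=225, a(8)=-363, a(9)=707, a(10)=-1208, a(11)=2259, a(12)=-3968, a(13)=7278; answer 7278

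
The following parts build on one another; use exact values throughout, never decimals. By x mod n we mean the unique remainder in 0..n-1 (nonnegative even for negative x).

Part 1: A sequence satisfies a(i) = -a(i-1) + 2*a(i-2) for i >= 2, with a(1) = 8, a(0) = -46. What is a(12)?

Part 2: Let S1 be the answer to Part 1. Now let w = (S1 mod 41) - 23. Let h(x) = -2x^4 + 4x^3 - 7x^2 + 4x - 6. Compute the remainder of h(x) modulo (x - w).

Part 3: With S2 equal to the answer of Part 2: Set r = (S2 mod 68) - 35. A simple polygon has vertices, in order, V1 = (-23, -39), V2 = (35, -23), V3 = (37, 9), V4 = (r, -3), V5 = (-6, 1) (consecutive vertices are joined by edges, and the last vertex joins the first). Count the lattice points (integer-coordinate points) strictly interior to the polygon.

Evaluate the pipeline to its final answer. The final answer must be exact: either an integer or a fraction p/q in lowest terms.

Part 1: a(2) = -1*(8) + 2*(-46) = -100; iterating: a(2)=-100, a(3)=116, a(4)=-316, a(5)=548, a(6)=-1180, a(7)=2276, a(8)=-4636, a(9)=9188, a(10)=-18460, a(11)=36836, a(12)=-73756; answer -73756
Part 2: S1 = -73756; w = -20; remainder = value at the root: -2*(-20)^4 + 4*(-20)^3 - 7*(-20)^2 + 4*(-20)^1 - 6 = (-320000) + (-32000) + (-2800) + (-80) + (-6) = -354886; answer -354886
Part 3: S2 = -354886; r = -29; cross terms: (-23*-23 - 35*-39)=1894, (35*9 - 37*-23)=1166, (37*-3 - -29*9)=150, (-29*1 - -6*-3)=-47, (-6*-39 - -23*1)=257; twice the area = |3420| = 3420; area = 1710; boundary points = 2 + 2 + 6 + 1 + 1 = 12; strictly interior points = area - boundary/2 + 1 = 1705; answer 1705

1705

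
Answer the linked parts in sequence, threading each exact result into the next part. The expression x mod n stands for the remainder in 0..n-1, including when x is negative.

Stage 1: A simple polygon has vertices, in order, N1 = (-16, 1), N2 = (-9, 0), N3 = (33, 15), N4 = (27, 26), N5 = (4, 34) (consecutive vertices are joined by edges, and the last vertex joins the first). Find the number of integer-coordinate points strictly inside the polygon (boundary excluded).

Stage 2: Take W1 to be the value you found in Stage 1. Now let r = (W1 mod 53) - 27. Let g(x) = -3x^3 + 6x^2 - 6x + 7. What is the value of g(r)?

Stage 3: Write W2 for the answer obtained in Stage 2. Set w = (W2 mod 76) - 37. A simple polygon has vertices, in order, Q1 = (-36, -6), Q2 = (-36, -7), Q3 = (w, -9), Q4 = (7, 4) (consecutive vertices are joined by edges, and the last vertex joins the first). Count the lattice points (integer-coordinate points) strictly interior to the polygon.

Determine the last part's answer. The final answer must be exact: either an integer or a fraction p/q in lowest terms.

184

Stage 1: cross terms: (-16*0 - -9*1)=9, (-9*15 - 33*0)=-135, (33*26 - 27*15)=453, (27*34 - 4*26)=814, (4*1 - -16*34)=548; twice the area = |1689| = 1689; area = 1689/2; boundary points = 1 + 3 + 1 + 1 + 1 = 7; strictly interior points = area - boundary/2 + 1 = 842; answer 842
Stage 2: W1 = 842; r = 20; -3*(20)^3 + 6*(20)^2 - 6*(20)^1 + 7 = (-24000) + (2400) + (-120) + (7) = -21713; answer -21713
Stage 3: W2 = -21713; w = -14; cross terms: (-36*-7 - -36*-6)=36, (-36*-9 - -14*-7)=226, (-14*4 - 7*-9)=7, (7*-6 - -36*4)=102; twice the area = |371| = 371; area = 371/2; boundary points = 1 + 2 + 1 + 1 = 5; strictly interior points = area - boundary/2 + 1 = 184; answer 184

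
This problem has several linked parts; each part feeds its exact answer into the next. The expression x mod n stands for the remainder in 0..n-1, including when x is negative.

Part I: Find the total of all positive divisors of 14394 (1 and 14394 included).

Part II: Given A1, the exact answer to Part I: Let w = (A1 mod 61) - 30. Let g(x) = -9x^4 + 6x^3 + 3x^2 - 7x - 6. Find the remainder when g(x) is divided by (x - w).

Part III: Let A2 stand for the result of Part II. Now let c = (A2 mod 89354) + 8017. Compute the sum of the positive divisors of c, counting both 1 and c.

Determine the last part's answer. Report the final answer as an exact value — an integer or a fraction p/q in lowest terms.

88412

Part I: 14394 = 2 * 3 * 2399; sigma = (1 + 2) * (1 + 3) * (1 + 2399) = 3 * 4 * 2400 = 28800; answer 28800
Part II: A1 = 28800; w = -22; remainder = value at the root: -9*(-22)^4 + 6*(-22)^3 + 3*(-22)^2 - 7*(-22)^1 - 6 = (-2108304) + (-63888) + (1452) + (154) + (-6) = -2170592; answer -2170592
Part III: A2 = -2170592; c = 71275; 71275 = 5^2 * 2851; sigma = (1 + 5 + 25) * (1 + 2851) = 31 * 2852 = 88412; answer 88412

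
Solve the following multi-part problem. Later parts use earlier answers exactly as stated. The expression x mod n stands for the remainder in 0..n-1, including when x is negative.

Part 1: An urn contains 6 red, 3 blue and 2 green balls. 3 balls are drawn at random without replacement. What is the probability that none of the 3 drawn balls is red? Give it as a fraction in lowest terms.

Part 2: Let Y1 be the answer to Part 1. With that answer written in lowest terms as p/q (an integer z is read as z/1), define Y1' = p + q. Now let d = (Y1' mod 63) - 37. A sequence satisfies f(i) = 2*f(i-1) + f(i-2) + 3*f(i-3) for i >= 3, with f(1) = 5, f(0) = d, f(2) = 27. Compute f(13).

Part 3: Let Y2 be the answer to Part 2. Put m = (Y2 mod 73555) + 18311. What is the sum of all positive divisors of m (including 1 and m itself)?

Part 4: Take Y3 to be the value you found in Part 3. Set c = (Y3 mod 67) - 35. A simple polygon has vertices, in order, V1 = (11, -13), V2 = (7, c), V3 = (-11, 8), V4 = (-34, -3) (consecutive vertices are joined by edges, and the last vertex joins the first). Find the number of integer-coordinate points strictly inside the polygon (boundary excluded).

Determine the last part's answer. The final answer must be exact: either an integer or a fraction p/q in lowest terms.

Part 1: total draws C(11,3) = 165; favorable C(5,3) = 10; P = 2/33; answer 2/33
Part 2: Y1 = 2/33; threaded value p + q = 35; d = -2; f(3) = 2*(27) + 1*(5) + 3*(-2) = 53; iterating: f(3)=53, f(4)=148, f(5)=430, f(6)=1167, f(7)=3208, f(8)=8873, f(9)=24455, f(10)=67407, f(11)=185888, f(12)=512548, f(13)=1413205; answer 1413205
Part 3: Y2 = 1413205; m = 33971; 33971 = 7 * 23 * 211; sigma = (1 + 7) * (1 + 23) * (1 + 211) = 8 * 24 * 212 = 40704; answer 40704
Part 4: Y3 = 40704; c = 0; cross terms: (11*0 - 7*-13)=91, (7*8 - -11*0)=56, (-11*-3 - -34*8)=305, (-34*-13 - 11*-3)=475; twice the area = |927| = 927; area = 927/2; boundary points = 1 + 2 + 1 + 5 = 9; strictly interior points = area - boundary/2 + 1 = 460; answer 460

460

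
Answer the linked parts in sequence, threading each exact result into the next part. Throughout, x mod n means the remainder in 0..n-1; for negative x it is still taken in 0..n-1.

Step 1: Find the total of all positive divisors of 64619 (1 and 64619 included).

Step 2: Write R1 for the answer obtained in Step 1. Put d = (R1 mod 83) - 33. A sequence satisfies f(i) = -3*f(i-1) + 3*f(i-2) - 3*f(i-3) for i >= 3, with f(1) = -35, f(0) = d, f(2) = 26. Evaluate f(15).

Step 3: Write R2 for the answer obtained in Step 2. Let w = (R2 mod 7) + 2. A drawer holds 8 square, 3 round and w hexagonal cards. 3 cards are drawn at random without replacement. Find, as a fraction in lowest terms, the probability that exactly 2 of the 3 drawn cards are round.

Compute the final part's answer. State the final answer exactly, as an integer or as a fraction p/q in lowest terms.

Step 1: 64619 = 19^2 * 179; sigma = (1 + 19 + 361) * (1 + 179) = 381 * 180 = 68580; answer 68580
Step 2: R1 = 68580; d = -11; f(3) = -3*(26) + 3*(-35) - 3*(-11) = -150; iterating: f(3)=-150, f(4)=633, f(5)=-2427, f(6)=9630, f(7)=-38070, f(8)=150381, f(9)=-594243, f(10)=2348082, f(11)=-9278118, f(12)=36661329, f(13)=-144862587, f(14)=572406102, f(15)=-2261790054; answer -2261790054
Step 3: R2 = -2261790054; w = 3; total draws C(14,3) = 364; favorable C(3,2)*C(11,1) = 33; P = 33/364; answer 33/364

33/364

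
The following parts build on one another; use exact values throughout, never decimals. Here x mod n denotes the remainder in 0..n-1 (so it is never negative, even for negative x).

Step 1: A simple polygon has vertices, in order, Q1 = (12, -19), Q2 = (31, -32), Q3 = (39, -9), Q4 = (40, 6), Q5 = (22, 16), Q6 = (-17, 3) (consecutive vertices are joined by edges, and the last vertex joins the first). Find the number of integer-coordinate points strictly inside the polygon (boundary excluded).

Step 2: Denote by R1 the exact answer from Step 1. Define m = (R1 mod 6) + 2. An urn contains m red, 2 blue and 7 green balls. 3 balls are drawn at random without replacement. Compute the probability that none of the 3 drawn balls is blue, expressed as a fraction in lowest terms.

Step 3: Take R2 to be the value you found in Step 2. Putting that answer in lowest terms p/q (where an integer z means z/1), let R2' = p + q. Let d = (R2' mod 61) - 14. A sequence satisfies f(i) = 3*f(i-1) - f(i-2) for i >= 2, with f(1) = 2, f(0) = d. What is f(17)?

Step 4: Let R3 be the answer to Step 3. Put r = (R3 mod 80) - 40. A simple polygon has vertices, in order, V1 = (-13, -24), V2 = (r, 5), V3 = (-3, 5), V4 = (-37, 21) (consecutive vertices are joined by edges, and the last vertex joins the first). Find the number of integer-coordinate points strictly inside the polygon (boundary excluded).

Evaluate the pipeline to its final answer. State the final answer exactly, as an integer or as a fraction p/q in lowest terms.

Step 1: cross terms: (12*-32 - 31*-19)=205, (31*-9 - 39*-32)=969, (39*6 - 40*-9)=594, (40*16 - 22*6)=508, (22*3 - -17*16)=338, (-17*-19 - 12*3)=287; twice the area = |2901| = 2901; area = 2901/2; boundary points = 1 + 1 + 1 + 2 + 13 + 1 = 19; strictly interior points = area - boundary/2 + 1 = 1442; answer 1442
Step 2: R1 = 1442; m = 4; total draws C(13,3) = 286; favorable C(11,3) = 165; P = 15/26; answer 15/26
Step 3: R2 = 15/26; threaded value p + q = 41; d = 27; f(2) = 3*(2) - 1*(27) = -21; iterating: f(2)=-21, f(3)=-65, f(4)=-174, f(5)=-457, f(6)=-1197, f(7)=-3134, f(8)=-8205, f(9)=-21481, f(10)=-56238, f(11)=-147233, f(12)=-385461, f(13)=-1009150, f(14)=-2641989, f(15)=-6916817, f(16)=-18108462, f(17)=-47408569; answer -47408569
Step 4: R3 = -47408569; r = 31; cross terms: (-13*5 - 31*-24)=679, (31*5 - -3*5)=170, (-3*21 - -37*5)=122, (-37*-24 - -13*21)=1161; twice the area = |2132| = 2132; area = 1066; boundary points = 1 + 34 + 2 + 3 = 40; strictly interior points = area - boundary/2 + 1 = 1047; answer 1047

1047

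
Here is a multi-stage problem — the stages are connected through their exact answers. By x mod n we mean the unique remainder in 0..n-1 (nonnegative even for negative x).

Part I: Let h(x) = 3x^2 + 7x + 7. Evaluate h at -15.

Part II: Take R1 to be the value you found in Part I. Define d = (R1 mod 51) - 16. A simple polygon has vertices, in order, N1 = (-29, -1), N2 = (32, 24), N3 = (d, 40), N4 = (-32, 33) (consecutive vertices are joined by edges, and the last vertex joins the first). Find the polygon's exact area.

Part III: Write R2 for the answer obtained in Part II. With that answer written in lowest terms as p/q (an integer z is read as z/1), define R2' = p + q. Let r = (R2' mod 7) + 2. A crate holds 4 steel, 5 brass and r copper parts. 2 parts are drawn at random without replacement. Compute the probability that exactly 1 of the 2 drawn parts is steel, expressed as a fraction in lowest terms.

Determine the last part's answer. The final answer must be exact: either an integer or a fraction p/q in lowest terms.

Part I: 3*(-15)^2 + 7*(-15)^1 + 7 = (675) + (-105) + (7) = 577; answer 577
Part II: R1 = 577; d = 0; cross terms: (-29*24 - 32*-1)=-664, (32*40 - 0*24)=1280, (0*33 - -32*40)=1280, (-32*-1 - -29*33)=989; twice the area = |2885| = 2885; area = 2885/2; answer 2885/2
Part III: R2 = 2885/2; threaded value p + q = 2887; r = 5; total draws C(14,2) = 91; favorable C(4,1)*C(10,1) = 40; P = 40/91; answer 40/91

40/91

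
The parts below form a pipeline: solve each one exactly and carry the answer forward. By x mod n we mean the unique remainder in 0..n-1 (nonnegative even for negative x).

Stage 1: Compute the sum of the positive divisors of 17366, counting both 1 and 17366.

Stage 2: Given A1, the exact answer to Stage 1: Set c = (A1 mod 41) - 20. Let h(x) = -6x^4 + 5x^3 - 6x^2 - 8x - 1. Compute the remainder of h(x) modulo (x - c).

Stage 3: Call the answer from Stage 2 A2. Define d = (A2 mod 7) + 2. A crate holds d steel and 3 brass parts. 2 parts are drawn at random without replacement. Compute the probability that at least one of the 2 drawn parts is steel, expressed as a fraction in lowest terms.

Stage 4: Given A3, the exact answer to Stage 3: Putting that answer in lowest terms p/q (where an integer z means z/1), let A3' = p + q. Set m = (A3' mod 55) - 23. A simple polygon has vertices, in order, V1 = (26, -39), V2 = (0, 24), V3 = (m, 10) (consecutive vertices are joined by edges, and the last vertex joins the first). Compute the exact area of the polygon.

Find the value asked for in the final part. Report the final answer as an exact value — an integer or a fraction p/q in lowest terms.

Stage 1: 17366 = 2 * 19 * 457; sigma = (1 + 2) * (1 + 19) * (1 + 457) = 3 * 20 * 458 = 27480; answer 27480
Stage 2: A1 = 27480; c = -10; remainder = value at the root: -6*(-10)^4 + 5*(-10)^3 - 6*(-10)^2 - 8*(-10)^1 - 1 = (-60000) + (-5000) + (-600) + (80) + (-1) = -65521; answer -65521
Stage 3: A2 = -65521; d = 8; total draws C(11,2) = 55; complement C(3,2) = 3; favorable 55 - 3 = 52; P = 52/55; answer 52/55
Stage 4: A3 = 52/55; threaded value p + q = 107; m = 29; cross terms: (26*24 - 0*-39)=624, (0*10 - 29*24)=-696, (29*-39 - 26*10)=-1391; twice the area = |-1463| = 1463; area = 1463/2; answer 1463/2

1463/2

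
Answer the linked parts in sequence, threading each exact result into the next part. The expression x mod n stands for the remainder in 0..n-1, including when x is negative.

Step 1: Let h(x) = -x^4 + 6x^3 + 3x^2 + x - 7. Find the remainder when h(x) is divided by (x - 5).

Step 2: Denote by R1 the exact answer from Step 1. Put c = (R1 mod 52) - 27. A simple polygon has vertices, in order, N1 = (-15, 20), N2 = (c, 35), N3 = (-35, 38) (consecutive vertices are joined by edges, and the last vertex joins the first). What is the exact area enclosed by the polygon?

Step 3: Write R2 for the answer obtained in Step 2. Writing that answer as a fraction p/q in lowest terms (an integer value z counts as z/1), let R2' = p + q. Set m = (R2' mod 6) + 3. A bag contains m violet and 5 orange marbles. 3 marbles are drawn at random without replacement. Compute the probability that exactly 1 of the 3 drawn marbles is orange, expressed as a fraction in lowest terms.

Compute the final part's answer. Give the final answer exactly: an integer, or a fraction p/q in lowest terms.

Step 1: remainder = value at the root: -1*(5)^4 + 6*(5)^3 + 3*(5)^2 + 1*(5)^1 - 7 = (-625) + (750) + (75) + (5) + (-7) = 198; answer 198
Step 2: R1 = 198; c = 15; cross terms: (-15*35 - 15*20)=-825, (15*38 - -35*35)=1795, (-35*20 - -15*38)=-130; twice the area = |840| = 840; area = 420; answer 420
Step 3: R2 = 420; threaded value p + q = 421; m = 4; total draws C(9,3) = 84; favorable C(5,1)*C(4,2) = 30; P = 5/14; answer 5/14

5/14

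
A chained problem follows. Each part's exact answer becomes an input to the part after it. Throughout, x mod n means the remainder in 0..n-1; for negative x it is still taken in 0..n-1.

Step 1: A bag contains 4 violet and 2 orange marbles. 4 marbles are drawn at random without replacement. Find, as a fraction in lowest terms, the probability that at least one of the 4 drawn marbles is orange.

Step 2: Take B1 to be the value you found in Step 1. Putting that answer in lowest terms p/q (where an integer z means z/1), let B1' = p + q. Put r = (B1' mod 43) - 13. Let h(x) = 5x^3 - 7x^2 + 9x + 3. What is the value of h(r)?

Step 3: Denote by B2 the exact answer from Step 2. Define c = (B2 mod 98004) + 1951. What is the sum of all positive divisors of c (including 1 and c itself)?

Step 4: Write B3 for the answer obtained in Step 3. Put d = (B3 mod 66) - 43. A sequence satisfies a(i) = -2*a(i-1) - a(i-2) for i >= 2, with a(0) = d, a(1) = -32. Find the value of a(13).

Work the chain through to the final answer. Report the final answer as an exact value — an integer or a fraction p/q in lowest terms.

Step 1: total draws C(6,4) = 15; complement C(4,4) = 1; favorable 15 - 1 = 14; P = 14/15; answer 14/15
Step 2: B1 = 14/15; threaded value p + q = 29; r = 16; 5*(16)^3 - 7*(16)^2 + 9*(16)^1 + 3 = (20480) + (-1792) + (144) + (3) = 18835; answer 18835
Step 3: B2 = 18835; c = 20786; 20786 = 2 * 19 * 547; sigma = (1 + 2) * (1 + 19) * (1 + 547) = 3 * 20 * 548 = 32880; answer 32880
Step 4: B3 = 32880; d = -31; a(2) = -2*(-32) - 1*(-31) = 95; iterating: a(2)=95, a(3)=-158, a(4)=221, a(5)=-284, a(6)=347, a(7)=-410, a(8)=473, a(9)=-536, a(10)=599, a(11)=-662, a(12)=725, a(13)=-788; answer -788

-788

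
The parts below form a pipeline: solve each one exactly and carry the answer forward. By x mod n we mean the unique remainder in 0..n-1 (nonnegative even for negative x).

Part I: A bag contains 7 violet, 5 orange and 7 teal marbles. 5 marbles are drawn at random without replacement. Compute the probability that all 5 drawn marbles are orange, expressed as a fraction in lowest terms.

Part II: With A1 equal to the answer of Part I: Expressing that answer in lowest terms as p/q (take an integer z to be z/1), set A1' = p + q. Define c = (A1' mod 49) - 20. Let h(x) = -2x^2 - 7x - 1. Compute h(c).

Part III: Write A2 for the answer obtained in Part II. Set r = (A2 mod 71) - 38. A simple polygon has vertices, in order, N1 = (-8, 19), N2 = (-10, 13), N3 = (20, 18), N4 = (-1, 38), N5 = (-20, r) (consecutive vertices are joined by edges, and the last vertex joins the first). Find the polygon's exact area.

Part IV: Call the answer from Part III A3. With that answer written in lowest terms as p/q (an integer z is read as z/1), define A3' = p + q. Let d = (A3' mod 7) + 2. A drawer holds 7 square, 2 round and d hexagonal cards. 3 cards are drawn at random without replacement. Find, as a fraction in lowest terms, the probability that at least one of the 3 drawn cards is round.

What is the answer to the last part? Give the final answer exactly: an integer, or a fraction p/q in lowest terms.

Part I: total draws C(19,5) = 11628; favorable C(5,5) = 1; P = 1/11628; answer 1/11628
Part II: A1 = 1/11628; threaded value p + q = 11629; c = -4; -2*(-4)^2 - 7*(-4)^1 - 1 = (-32) + (28) + (-1) = -5; answer -5
Part III: A2 = -5; r = 28; cross terms: (-8*13 - -10*19)=86, (-10*18 - 20*13)=-440, (20*38 - -1*18)=778, (-1*28 - -20*38)=732, (-20*19 - -8*28)=-156; twice the area = |1000| = 1000; area = 500; answer 500
Part IV: A3 = 500; threaded value p + q = 501; d = 6; total draws C(15,3) = 455; complement C(13,3) = 286; favorable 455 - 286 = 169; P = 13/35; answer 13/35

13/35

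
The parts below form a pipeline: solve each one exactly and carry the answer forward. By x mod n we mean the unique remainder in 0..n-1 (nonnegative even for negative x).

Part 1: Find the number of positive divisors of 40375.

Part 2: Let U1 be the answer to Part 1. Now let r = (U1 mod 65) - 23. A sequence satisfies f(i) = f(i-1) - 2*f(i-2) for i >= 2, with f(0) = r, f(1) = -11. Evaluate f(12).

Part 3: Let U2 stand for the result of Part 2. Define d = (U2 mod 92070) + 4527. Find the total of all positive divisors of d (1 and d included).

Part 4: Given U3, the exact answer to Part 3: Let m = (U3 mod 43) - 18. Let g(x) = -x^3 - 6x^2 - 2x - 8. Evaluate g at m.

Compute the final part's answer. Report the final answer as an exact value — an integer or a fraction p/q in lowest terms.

880

Part 1: 40375 = 5^3 * 17 * 19; number of divisors = (3+1) * (1+1) * (1+1) = 16; answer 16
Part 2: U1 = 16; r = -7; f(2) = 1*(-11) - 2*(-7) = 3; iterating: f(2)=3, f(3)=25, f(4)=19, f(5)=-31, f(6)=-69, f(7)=-7, f(8)=131, f(9)=145, f(10)=-117, f(11)=-407, f(12)=-173; answer -173
Part 3: U2 = -173; d = 96424; 96424 = 2^3 * 17 * 709; sigma = (1 + 2 + 4 + 8) * (1 + 17) * (1 + 709) = 15 * 18 * 710 = 191700; answer 191700
Part 4: U3 = 191700; m = -12; -1*(-12)^3 - 6*(-12)^2 - 2*(-12)^1 - 8 = (1728) + (-864) + (24) + (-8) = 880; answer 880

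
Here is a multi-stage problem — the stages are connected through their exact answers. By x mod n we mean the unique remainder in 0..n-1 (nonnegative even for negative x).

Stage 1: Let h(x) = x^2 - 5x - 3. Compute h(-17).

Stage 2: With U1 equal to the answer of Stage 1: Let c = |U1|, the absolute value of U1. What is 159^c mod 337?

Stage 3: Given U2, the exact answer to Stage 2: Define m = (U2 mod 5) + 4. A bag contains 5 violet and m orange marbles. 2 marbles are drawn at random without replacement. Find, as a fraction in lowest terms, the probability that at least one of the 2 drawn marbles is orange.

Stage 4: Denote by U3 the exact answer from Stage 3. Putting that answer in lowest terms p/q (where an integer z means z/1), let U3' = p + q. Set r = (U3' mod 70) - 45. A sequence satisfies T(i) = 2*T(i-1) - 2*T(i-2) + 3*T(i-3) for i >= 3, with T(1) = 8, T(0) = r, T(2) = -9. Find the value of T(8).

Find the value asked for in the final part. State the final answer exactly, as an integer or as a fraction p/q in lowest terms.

-2305

Stage 1: 1*(-17)^2 - 5*(-17)^1 - 3 = (289) + (85) + (-3) = 371; answer 371
Stage 2: U1 = 371; c = 371; squarings mod 337: 159^1=159, 159^2=6, 159^4=36, 159^8=285, 159^16=8, 159^32=64, 159^64=52, 159^128=8, 159^256=64; 159^371 = 159^1 * 159^2 * 159^16 * 159^32 * 159^64 * 159^256 = 59 (mod 337); answer 59
Stage 3: U2 = 59; m = 8; total draws C(13,2) = 78; complement C(5,2) = 10; favorable 78 - 10 = 68; P = 34/39; answer 34/39
Stage 4: U3 = 34/39; threaded value p + q = 73; r = -42; T(3) = 2*(-9) - 2*(8) + 3*(-42) = -160; iterating: T(3)=-160, T(4)=-278, T(5)=-263, T(6)=-450, T(7)=-1208, T(8)=-2305; answer -2305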